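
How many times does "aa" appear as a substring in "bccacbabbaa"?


Searching for "aa" in "bccacbabbaa"
Scanning each position:
  Position 0: "bc" => no
  Position 1: "cc" => no
  Position 2: "ca" => no
  Position 3: "ac" => no
  Position 4: "cb" => no
  Position 5: "ba" => no
  Position 6: "ab" => no
  Position 7: "bb" => no
  Position 8: "ba" => no
  Position 9: "aa" => MATCH
Total occurrences: 1

1


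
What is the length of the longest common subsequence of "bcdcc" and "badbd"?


LCS of "bcdcc" and "badbd"
DP table:
           b    a    d    b    d
      0    0    0    0    0    0
  b   0    1    1    1    1    1
  c   0    1    1    1    1    1
  d   0    1    1    2    2    2
  c   0    1    1    2    2    2
  c   0    1    1    2    2    2
LCS length = dp[5][5] = 2

2


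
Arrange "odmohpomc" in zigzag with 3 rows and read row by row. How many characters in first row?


Zigzag "odmohpomc" into 3 rows:
Placing characters:
  'o' => row 0
  'd' => row 1
  'm' => row 2
  'o' => row 1
  'h' => row 0
  'p' => row 1
  'o' => row 2
  'm' => row 1
  'c' => row 0
Rows:
  Row 0: "ohc"
  Row 1: "dopm"
  Row 2: "mo"
First row length: 3

3


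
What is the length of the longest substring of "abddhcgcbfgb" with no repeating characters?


Input: "abddhcgcbfgb"
Sliding window (track last position of each char):
  Position 0 ('a'): window [0,0] length 1 -- new best
  Position 1 ('b'): window [0,1] length 2 -- new best
  Position 2 ('d'): window [0,2] length 3 -- new best
  Position 3 ('d'): repeat (last at 2), move window start to 3
  Position 3 ('d'): window [3,3] length 1
  Position 4 ('h'): window [3,4] length 2
  Position 5 ('c'): window [3,5] length 3
  Position 6 ('g'): window [3,6] length 4 -- new best
  Position 7 ('c'): repeat (last at 5), move window start to 6
  Position 7 ('c'): window [6,7] length 2
  Position 8 ('b'): window [6,8] length 3
  Position 9 ('f'): window [6,9] length 4
  Position 10 ('g'): repeat (last at 6), move window start to 7
  Position 10 ('g'): window [7,10] length 4
  Position 11 ('b'): repeat (last at 8), move window start to 9
  Position 11 ('b'): window [9,11] length 3
Longest substring with no repeats: "dhcg" with length 4

4


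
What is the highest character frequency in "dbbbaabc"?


Input: dbbbaabc
Character counts:
  'a': 2
  'b': 4
  'c': 1
  'd': 1
Maximum frequency: 4

4


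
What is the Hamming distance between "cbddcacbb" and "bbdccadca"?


Comparing "cbddcacbb" and "bbdccadca" position by position:
  Position 0: 'c' vs 'b' => differ
  Position 1: 'b' vs 'b' => same
  Position 2: 'd' vs 'd' => same
  Position 3: 'd' vs 'c' => differ
  Position 4: 'c' vs 'c' => same
  Position 5: 'a' vs 'a' => same
  Position 6: 'c' vs 'd' => differ
  Position 7: 'b' vs 'c' => differ
  Position 8: 'b' vs 'a' => differ
Total differences (Hamming distance): 5

5


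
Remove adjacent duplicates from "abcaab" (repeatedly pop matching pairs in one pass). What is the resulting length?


Input: abcaab
Stack-based adjacent duplicate removal:
  Read 'a': push. Stack: a
  Read 'b': push. Stack: ab
  Read 'c': push. Stack: abc
  Read 'a': push. Stack: abca
  Read 'a': matches stack top 'a' => pop. Stack: abc
  Read 'b': push. Stack: abcb
Final stack: "abcb" (length 4)

4


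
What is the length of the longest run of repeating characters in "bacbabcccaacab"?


Input: "bacbabcccaacab"
Scanning for longest run:
  Position 1 ('a'): new char, reset run to 1
  Position 2 ('c'): new char, reset run to 1
  Position 3 ('b'): new char, reset run to 1
  Position 4 ('a'): new char, reset run to 1
  Position 5 ('b'): new char, reset run to 1
  Position 6 ('c'): new char, reset run to 1
  Position 7 ('c'): continues run of 'c', length=2
  Position 8 ('c'): continues run of 'c', length=3
  Position 9 ('a'): new char, reset run to 1
  Position 10 ('a'): continues run of 'a', length=2
  Position 11 ('c'): new char, reset run to 1
  Position 12 ('a'): new char, reset run to 1
  Position 13 ('b'): new char, reset run to 1
Longest run: 'c' with length 3

3


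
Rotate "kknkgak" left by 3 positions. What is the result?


Input: "kknkgak", rotate left by 3
First 3 characters: "kkn"
Remaining characters: "kgak"
Concatenate remaining + first: "kgak" + "kkn" = "kgakkkn"

kgakkkn


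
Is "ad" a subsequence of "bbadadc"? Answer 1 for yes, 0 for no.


Check if "ad" is a subsequence of "bbadadc"
Greedy scan:
  Position 0 ('b'): no match needed
  Position 1 ('b'): no match needed
  Position 2 ('a'): matches sub[0] = 'a'
  Position 3 ('d'): matches sub[1] = 'd'
  Position 4 ('a'): no match needed
  Position 5 ('d'): no match needed
  Position 6 ('c'): no match needed
All 2 characters matched => is a subsequence

1


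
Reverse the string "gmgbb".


Input: gmgbb
Reading characters right to left:
  Position 4: 'b'
  Position 3: 'b'
  Position 2: 'g'
  Position 1: 'm'
  Position 0: 'g'
Reversed: bbgmg

bbgmg


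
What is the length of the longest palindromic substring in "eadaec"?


Input: "eadaec"
Checking substrings for palindromes:
  [0:5] "eadae" (len 5) => palindrome
  [1:4] "ada" (len 3) => palindrome
Longest palindromic substring: "eadae" with length 5

5


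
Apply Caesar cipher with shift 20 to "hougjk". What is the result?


Caesar cipher: shift "hougjk" by 20
  'h' (pos 7) + 20 = pos 1 = 'b'
  'o' (pos 14) + 20 = pos 8 = 'i'
  'u' (pos 20) + 20 = pos 14 = 'o'
  'g' (pos 6) + 20 = pos 0 = 'a'
  'j' (pos 9) + 20 = pos 3 = 'd'
  'k' (pos 10) + 20 = pos 4 = 'e'
Result: bioade

bioade


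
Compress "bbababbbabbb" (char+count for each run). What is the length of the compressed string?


Input: bbababbbabbb
Runs:
  'b' x 2 => "b2"
  'a' x 1 => "a1"
  'b' x 1 => "b1"
  'a' x 1 => "a1"
  'b' x 3 => "b3"
  'a' x 1 => "a1"
  'b' x 3 => "b3"
Compressed: "b2a1b1a1b3a1b3"
Compressed length: 14

14


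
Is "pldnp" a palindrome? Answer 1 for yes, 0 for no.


Input: pldnp
Reversed: pndlp
  Compare pos 0 ('p') with pos 4 ('p'): match
  Compare pos 1 ('l') with pos 3 ('n'): MISMATCH
Result: not a palindrome

0


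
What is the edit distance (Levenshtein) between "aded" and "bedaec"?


Computing edit distance: "aded" -> "bedaec"
DP table:
           b    e    d    a    e    c
      0    1    2    3    4    5    6
  a   1    1    2    3    3    4    5
  d   2    2    2    2    3    4    5
  e   3    3    2    3    3    3    4
  d   4    4    3    2    3    4    4
Edit distance = dp[4][6] = 4

4


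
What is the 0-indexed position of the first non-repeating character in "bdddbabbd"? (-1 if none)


Input: bdddbabbd
Character frequencies:
  'a': 1
  'b': 4
  'd': 4
Scanning left to right for freq == 1:
  Position 0 ('b'): freq=4, skip
  Position 1 ('d'): freq=4, skip
  Position 2 ('d'): freq=4, skip
  Position 3 ('d'): freq=4, skip
  Position 4 ('b'): freq=4, skip
  Position 5 ('a'): unique! => answer = 5

5


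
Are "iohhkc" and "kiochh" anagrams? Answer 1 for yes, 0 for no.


Strings: "iohhkc", "kiochh"
Sorted first:  chhiko
Sorted second: chhiko
Sorted forms match => anagrams

1


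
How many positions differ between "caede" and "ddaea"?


Comparing "caede" and "ddaea" position by position:
  Position 0: 'c' vs 'd' => DIFFER
  Position 1: 'a' vs 'd' => DIFFER
  Position 2: 'e' vs 'a' => DIFFER
  Position 3: 'd' vs 'e' => DIFFER
  Position 4: 'e' vs 'a' => DIFFER
Positions that differ: 5

5


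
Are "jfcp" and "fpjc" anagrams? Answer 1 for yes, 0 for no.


Strings: "jfcp", "fpjc"
Sorted first:  cfjp
Sorted second: cfjp
Sorted forms match => anagrams

1


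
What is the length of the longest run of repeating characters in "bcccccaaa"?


Input: "bcccccaaa"
Scanning for longest run:
  Position 1 ('c'): new char, reset run to 1
  Position 2 ('c'): continues run of 'c', length=2
  Position 3 ('c'): continues run of 'c', length=3
  Position 4 ('c'): continues run of 'c', length=4
  Position 5 ('c'): continues run of 'c', length=5
  Position 6 ('a'): new char, reset run to 1
  Position 7 ('a'): continues run of 'a', length=2
  Position 8 ('a'): continues run of 'a', length=3
Longest run: 'c' with length 5

5


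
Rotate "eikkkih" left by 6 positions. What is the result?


Input: "eikkkih", rotate left by 6
First 6 characters: "eikkki"
Remaining characters: "h"
Concatenate remaining + first: "h" + "eikkki" = "heikkki"

heikkki


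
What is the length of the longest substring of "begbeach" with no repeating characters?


Input: "begbeach"
Sliding window (track last position of each char):
  Position 0 ('b'): window [0,0] length 1 -- new best
  Position 1 ('e'): window [0,1] length 2 -- new best
  Position 2 ('g'): window [0,2] length 3 -- new best
  Position 3 ('b'): repeat (last at 0), move window start to 1
  Position 3 ('b'): window [1,3] length 3
  Position 4 ('e'): repeat (last at 1), move window start to 2
  Position 4 ('e'): window [2,4] length 3
  Position 5 ('a'): window [2,5] length 4 -- new best
  Position 6 ('c'): window [2,6] length 5 -- new best
  Position 7 ('h'): window [2,7] length 6 -- new best
Longest substring with no repeats: "gbeach" with length 6

6


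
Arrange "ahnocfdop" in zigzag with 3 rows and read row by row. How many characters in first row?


Zigzag "ahnocfdop" into 3 rows:
Placing characters:
  'a' => row 0
  'h' => row 1
  'n' => row 2
  'o' => row 1
  'c' => row 0
  'f' => row 1
  'd' => row 2
  'o' => row 1
  'p' => row 0
Rows:
  Row 0: "acp"
  Row 1: "hofo"
  Row 2: "nd"
First row length: 3

3


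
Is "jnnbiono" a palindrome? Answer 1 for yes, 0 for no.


Input: jnnbiono
Reversed: onoibnnj
  Compare pos 0 ('j') with pos 7 ('o'): MISMATCH
  Compare pos 1 ('n') with pos 6 ('n'): match
  Compare pos 2 ('n') with pos 5 ('o'): MISMATCH
  Compare pos 3 ('b') with pos 4 ('i'): MISMATCH
Result: not a palindrome

0


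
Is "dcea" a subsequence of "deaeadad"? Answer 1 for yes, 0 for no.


Check if "dcea" is a subsequence of "deaeadad"
Greedy scan:
  Position 0 ('d'): matches sub[0] = 'd'
  Position 1 ('e'): no match needed
  Position 2 ('a'): no match needed
  Position 3 ('e'): no match needed
  Position 4 ('a'): no match needed
  Position 5 ('d'): no match needed
  Position 6 ('a'): no match needed
  Position 7 ('d'): no match needed
Only matched 1/4 characters => not a subsequence

0


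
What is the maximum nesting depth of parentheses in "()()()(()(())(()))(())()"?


Input: "()()()(()(())(()))(())()"
Tracking depth:
  Position 0 '(': depth becomes 1
  Position 1 ')': depth becomes 0
  Position 2 '(': depth becomes 1
  Position 3 ')': depth becomes 0
  Position 4 '(': depth becomes 1
  Position 5 ')': depth becomes 0
  Position 6 '(': depth becomes 1
  Position 7 '(': depth becomes 2
  Position 8 ')': depth becomes 1
  Position 9 '(': depth becomes 2
  Position 10 '(': depth becomes 3
  Position 11 ')': depth becomes 2
  Position 12 ')': depth becomes 1
  Position 13 '(': depth becomes 2
  Position 14 '(': depth becomes 3
  Position 15 ')': depth becomes 2
  Position 16 ')': depth becomes 1
  Position 17 ')': depth becomes 0
  Position 18 '(': depth becomes 1
  Position 19 '(': depth becomes 2
  Position 20 ')': depth becomes 1
  Position 21 ')': depth becomes 0
  Position 22 '(': depth becomes 1
  Position 23 ')': depth becomes 0
Maximum depth reached: 3

3


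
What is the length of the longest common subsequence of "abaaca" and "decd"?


LCS of "abaaca" and "decd"
DP table:
           d    e    c    d
      0    0    0    0    0
  a   0    0    0    0    0
  b   0    0    0    0    0
  a   0    0    0    0    0
  a   0    0    0    0    0
  c   0    0    0    1    1
  a   0    0    0    1    1
LCS length = dp[6][4] = 1

1


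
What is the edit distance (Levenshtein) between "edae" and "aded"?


Computing edit distance: "edae" -> "aded"
DP table:
           a    d    e    d
      0    1    2    3    4
  e   1    1    2    2    3
  d   2    2    1    2    2
  a   3    2    2    2    3
  e   4    3    3    2    3
Edit distance = dp[4][4] = 3

3


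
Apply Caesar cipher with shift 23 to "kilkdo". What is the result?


Caesar cipher: shift "kilkdo" by 23
  'k' (pos 10) + 23 = pos 7 = 'h'
  'i' (pos 8) + 23 = pos 5 = 'f'
  'l' (pos 11) + 23 = pos 8 = 'i'
  'k' (pos 10) + 23 = pos 7 = 'h'
  'd' (pos 3) + 23 = pos 0 = 'a'
  'o' (pos 14) + 23 = pos 11 = 'l'
Result: hfihal

hfihal


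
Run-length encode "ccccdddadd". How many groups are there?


Input: ccccdddadd
Scanning for consecutive runs:
  Group 1: 'c' x 4 (positions 0-3)
  Group 2: 'd' x 3 (positions 4-6)
  Group 3: 'a' x 1 (positions 7-7)
  Group 4: 'd' x 2 (positions 8-9)
Total groups: 4

4


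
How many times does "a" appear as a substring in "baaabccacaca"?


Searching for "a" in "baaabccacaca"
Scanning each position:
  Position 0: "b" => no
  Position 1: "a" => MATCH
  Position 2: "a" => MATCH
  Position 3: "a" => MATCH
  Position 4: "b" => no
  Position 5: "c" => no
  Position 6: "c" => no
  Position 7: "a" => MATCH
  Position 8: "c" => no
  Position 9: "a" => MATCH
  Position 10: "c" => no
  Position 11: "a" => MATCH
Total occurrences: 6

6


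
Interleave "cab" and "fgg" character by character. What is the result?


Interleaving "cab" and "fgg":
  Position 0: 'c' from first, 'f' from second => "cf"
  Position 1: 'a' from first, 'g' from second => "ag"
  Position 2: 'b' from first, 'g' from second => "bg"
Result: cfagbg

cfagbg


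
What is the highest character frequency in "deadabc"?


Input: deadabc
Character counts:
  'a': 2
  'b': 1
  'c': 1
  'd': 2
  'e': 1
Maximum frequency: 2

2


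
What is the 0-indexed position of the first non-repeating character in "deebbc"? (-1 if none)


Input: deebbc
Character frequencies:
  'b': 2
  'c': 1
  'd': 1
  'e': 2
Scanning left to right for freq == 1:
  Position 0 ('d'): unique! => answer = 0

0


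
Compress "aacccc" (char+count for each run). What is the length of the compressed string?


Input: aacccc
Runs:
  'a' x 2 => "a2"
  'c' x 4 => "c4"
Compressed: "a2c4"
Compressed length: 4

4


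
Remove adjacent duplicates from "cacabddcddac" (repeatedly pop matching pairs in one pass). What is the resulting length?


Input: cacabddcddac
Stack-based adjacent duplicate removal:
  Read 'c': push. Stack: c
  Read 'a': push. Stack: ca
  Read 'c': push. Stack: cac
  Read 'a': push. Stack: caca
  Read 'b': push. Stack: cacab
  Read 'd': push. Stack: cacabd
  Read 'd': matches stack top 'd' => pop. Stack: cacab
  Read 'c': push. Stack: cacabc
  Read 'd': push. Stack: cacabcd
  Read 'd': matches stack top 'd' => pop. Stack: cacabc
  Read 'a': push. Stack: cacabca
  Read 'c': push. Stack: cacabcac
Final stack: "cacabcac" (length 8)

8


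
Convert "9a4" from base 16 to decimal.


Input: "9a4" in base 16
Positional expansion:
  Digit '9' (value 9) x 16^2 = 2304
  Digit 'a' (value 10) x 16^1 = 160
  Digit '4' (value 4) x 16^0 = 4
Sum = 2468

2468


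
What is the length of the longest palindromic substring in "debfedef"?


Input: "debfedef"
Checking substrings for palindromes:
  [3:8] "fedef" (len 5) => palindrome
  [4:7] "ede" (len 3) => palindrome
Longest palindromic substring: "fedef" with length 5

5


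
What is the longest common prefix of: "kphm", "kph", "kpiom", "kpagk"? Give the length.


Words: kphm, kph, kpiom, kpagk
  Position 0: all 'k' => match
  Position 1: all 'p' => match
  Position 2: ('h', 'h', 'i', 'a') => mismatch, stop
LCP = "kp" (length 2)

2


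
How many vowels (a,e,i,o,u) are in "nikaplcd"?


Input: nikaplcd
Checking each character:
  'n' at position 0: consonant
  'i' at position 1: vowel (running total: 1)
  'k' at position 2: consonant
  'a' at position 3: vowel (running total: 2)
  'p' at position 4: consonant
  'l' at position 5: consonant
  'c' at position 6: consonant
  'd' at position 7: consonant
Total vowels: 2

2


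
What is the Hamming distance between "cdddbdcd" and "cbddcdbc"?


Comparing "cdddbdcd" and "cbddcdbc" position by position:
  Position 0: 'c' vs 'c' => same
  Position 1: 'd' vs 'b' => differ
  Position 2: 'd' vs 'd' => same
  Position 3: 'd' vs 'd' => same
  Position 4: 'b' vs 'c' => differ
  Position 5: 'd' vs 'd' => same
  Position 6: 'c' vs 'b' => differ
  Position 7: 'd' vs 'c' => differ
Total differences (Hamming distance): 4

4


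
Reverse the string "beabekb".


Input: beabekb
Reading characters right to left:
  Position 6: 'b'
  Position 5: 'k'
  Position 4: 'e'
  Position 3: 'b'
  Position 2: 'a'
  Position 1: 'e'
  Position 0: 'b'
Reversed: bkebaeb

bkebaeb


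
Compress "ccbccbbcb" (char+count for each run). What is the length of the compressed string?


Input: ccbccbbcb
Runs:
  'c' x 2 => "c2"
  'b' x 1 => "b1"
  'c' x 2 => "c2"
  'b' x 2 => "b2"
  'c' x 1 => "c1"
  'b' x 1 => "b1"
Compressed: "c2b1c2b2c1b1"
Compressed length: 12

12


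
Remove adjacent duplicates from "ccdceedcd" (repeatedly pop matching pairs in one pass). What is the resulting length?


Input: ccdceedcd
Stack-based adjacent duplicate removal:
  Read 'c': push. Stack: c
  Read 'c': matches stack top 'c' => pop. Stack: (empty)
  Read 'd': push. Stack: d
  Read 'c': push. Stack: dc
  Read 'e': push. Stack: dce
  Read 'e': matches stack top 'e' => pop. Stack: dc
  Read 'd': push. Stack: dcd
  Read 'c': push. Stack: dcdc
  Read 'd': push. Stack: dcdcd
Final stack: "dcdcd" (length 5)

5


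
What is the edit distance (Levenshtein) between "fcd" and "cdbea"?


Computing edit distance: "fcd" -> "cdbea"
DP table:
           c    d    b    e    a
      0    1    2    3    4    5
  f   1    1    2    3    4    5
  c   2    1    2    3    4    5
  d   3    2    1    2    3    4
Edit distance = dp[3][5] = 4

4


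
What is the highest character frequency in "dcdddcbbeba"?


Input: dcdddcbbeba
Character counts:
  'a': 1
  'b': 3
  'c': 2
  'd': 4
  'e': 1
Maximum frequency: 4

4


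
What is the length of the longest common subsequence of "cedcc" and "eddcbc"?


LCS of "cedcc" and "eddcbc"
DP table:
           e    d    d    c    b    c
      0    0    0    0    0    0    0
  c   0    0    0    0    1    1    1
  e   0    1    1    1    1    1    1
  d   0    1    2    2    2    2    2
  c   0    1    2    2    3    3    3
  c   0    1    2    2    3    3    4
LCS length = dp[5][6] = 4

4


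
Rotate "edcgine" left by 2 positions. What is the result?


Input: "edcgine", rotate left by 2
First 2 characters: "ed"
Remaining characters: "cgine"
Concatenate remaining + first: "cgine" + "ed" = "cgineed"

cgineed


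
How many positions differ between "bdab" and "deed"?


Comparing "bdab" and "deed" position by position:
  Position 0: 'b' vs 'd' => DIFFER
  Position 1: 'd' vs 'e' => DIFFER
  Position 2: 'a' vs 'e' => DIFFER
  Position 3: 'b' vs 'd' => DIFFER
Positions that differ: 4

4


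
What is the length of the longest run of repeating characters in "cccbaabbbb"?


Input: "cccbaabbbb"
Scanning for longest run:
  Position 1 ('c'): continues run of 'c', length=2
  Position 2 ('c'): continues run of 'c', length=3
  Position 3 ('b'): new char, reset run to 1
  Position 4 ('a'): new char, reset run to 1
  Position 5 ('a'): continues run of 'a', length=2
  Position 6 ('b'): new char, reset run to 1
  Position 7 ('b'): continues run of 'b', length=2
  Position 8 ('b'): continues run of 'b', length=3
  Position 9 ('b'): continues run of 'b', length=4
Longest run: 'b' with length 4

4


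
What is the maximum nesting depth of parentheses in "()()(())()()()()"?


Input: "()()(())()()()()"
Tracking depth:
  Position 0 '(': depth becomes 1
  Position 1 ')': depth becomes 0
  Position 2 '(': depth becomes 1
  Position 3 ')': depth becomes 0
  Position 4 '(': depth becomes 1
  Position 5 '(': depth becomes 2
  Position 6 ')': depth becomes 1
  Position 7 ')': depth becomes 0
  Position 8 '(': depth becomes 1
  Position 9 ')': depth becomes 0
  Position 10 '(': depth becomes 1
  Position 11 ')': depth becomes 0
  Position 12 '(': depth becomes 1
  Position 13 ')': depth becomes 0
  Position 14 '(': depth becomes 1
  Position 15 ')': depth becomes 0
Maximum depth reached: 2

2


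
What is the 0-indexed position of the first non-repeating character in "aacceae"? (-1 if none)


Input: aacceae
Character frequencies:
  'a': 3
  'c': 2
  'e': 2
Scanning left to right for freq == 1:
  Position 0 ('a'): freq=3, skip
  Position 1 ('a'): freq=3, skip
  Position 2 ('c'): freq=2, skip
  Position 3 ('c'): freq=2, skip
  Position 4 ('e'): freq=2, skip
  Position 5 ('a'): freq=3, skip
  Position 6 ('e'): freq=2, skip
  No unique character found => answer = -1

-1


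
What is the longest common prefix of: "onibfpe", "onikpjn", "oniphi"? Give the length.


Words: onibfpe, onikpjn, oniphi
  Position 0: all 'o' => match
  Position 1: all 'n' => match
  Position 2: all 'i' => match
  Position 3: ('b', 'k', 'p') => mismatch, stop
LCP = "oni" (length 3)

3


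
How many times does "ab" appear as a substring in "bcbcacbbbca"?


Searching for "ab" in "bcbcacbbbca"
Scanning each position:
  Position 0: "bc" => no
  Position 1: "cb" => no
  Position 2: "bc" => no
  Position 3: "ca" => no
  Position 4: "ac" => no
  Position 5: "cb" => no
  Position 6: "bb" => no
  Position 7: "bb" => no
  Position 8: "bc" => no
  Position 9: "ca" => no
Total occurrences: 0

0


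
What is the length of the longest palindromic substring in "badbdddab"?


Input: "badbdddab"
Checking substrings for palindromes:
  [2:5] "dbd" (len 3) => palindrome
  [4:7] "ddd" (len 3) => palindrome
  [4:6] "dd" (len 2) => palindrome
  [5:7] "dd" (len 2) => palindrome
Longest palindromic substring: "dbd" with length 3

3


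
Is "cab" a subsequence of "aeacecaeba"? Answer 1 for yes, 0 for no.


Check if "cab" is a subsequence of "aeacecaeba"
Greedy scan:
  Position 0 ('a'): no match needed
  Position 1 ('e'): no match needed
  Position 2 ('a'): no match needed
  Position 3 ('c'): matches sub[0] = 'c'
  Position 4 ('e'): no match needed
  Position 5 ('c'): no match needed
  Position 6 ('a'): matches sub[1] = 'a'
  Position 7 ('e'): no match needed
  Position 8 ('b'): matches sub[2] = 'b'
  Position 9 ('a'): no match needed
All 3 characters matched => is a subsequence

1


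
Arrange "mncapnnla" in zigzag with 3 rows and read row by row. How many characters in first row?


Zigzag "mncapnnla" into 3 rows:
Placing characters:
  'm' => row 0
  'n' => row 1
  'c' => row 2
  'a' => row 1
  'p' => row 0
  'n' => row 1
  'n' => row 2
  'l' => row 1
  'a' => row 0
Rows:
  Row 0: "mpa"
  Row 1: "nanl"
  Row 2: "cn"
First row length: 3

3


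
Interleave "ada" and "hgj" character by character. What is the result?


Interleaving "ada" and "hgj":
  Position 0: 'a' from first, 'h' from second => "ah"
  Position 1: 'd' from first, 'g' from second => "dg"
  Position 2: 'a' from first, 'j' from second => "aj"
Result: ahdgaj

ahdgaj


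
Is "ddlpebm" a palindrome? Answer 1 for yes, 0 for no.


Input: ddlpebm
Reversed: mbepldd
  Compare pos 0 ('d') with pos 6 ('m'): MISMATCH
  Compare pos 1 ('d') with pos 5 ('b'): MISMATCH
  Compare pos 2 ('l') with pos 4 ('e'): MISMATCH
Result: not a palindrome

0


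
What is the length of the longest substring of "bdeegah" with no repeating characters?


Input: "bdeegah"
Sliding window (track last position of each char):
  Position 0 ('b'): window [0,0] length 1 -- new best
  Position 1 ('d'): window [0,1] length 2 -- new best
  Position 2 ('e'): window [0,2] length 3 -- new best
  Position 3 ('e'): repeat (last at 2), move window start to 3
  Position 3 ('e'): window [3,3] length 1
  Position 4 ('g'): window [3,4] length 2
  Position 5 ('a'): window [3,5] length 3
  Position 6 ('h'): window [3,6] length 4 -- new best
Longest substring with no repeats: "egah" with length 4

4


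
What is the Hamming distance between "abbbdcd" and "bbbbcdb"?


Comparing "abbbdcd" and "bbbbcdb" position by position:
  Position 0: 'a' vs 'b' => differ
  Position 1: 'b' vs 'b' => same
  Position 2: 'b' vs 'b' => same
  Position 3: 'b' vs 'b' => same
  Position 4: 'd' vs 'c' => differ
  Position 5: 'c' vs 'd' => differ
  Position 6: 'd' vs 'b' => differ
Total differences (Hamming distance): 4

4


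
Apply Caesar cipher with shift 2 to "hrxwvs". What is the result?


Caesar cipher: shift "hrxwvs" by 2
  'h' (pos 7) + 2 = pos 9 = 'j'
  'r' (pos 17) + 2 = pos 19 = 't'
  'x' (pos 23) + 2 = pos 25 = 'z'
  'w' (pos 22) + 2 = pos 24 = 'y'
  'v' (pos 21) + 2 = pos 23 = 'x'
  's' (pos 18) + 2 = pos 20 = 'u'
Result: jtzyxu

jtzyxu


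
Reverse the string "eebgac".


Input: eebgac
Reading characters right to left:
  Position 5: 'c'
  Position 4: 'a'
  Position 3: 'g'
  Position 2: 'b'
  Position 1: 'e'
  Position 0: 'e'
Reversed: cagbee

cagbee


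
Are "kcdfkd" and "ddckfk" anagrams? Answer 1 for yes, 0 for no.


Strings: "kcdfkd", "ddckfk"
Sorted first:  cddfkk
Sorted second: cddfkk
Sorted forms match => anagrams

1


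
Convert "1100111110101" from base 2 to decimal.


Input: "1100111110101" in base 2
Positional expansion:
  Digit '1' (value 1) x 2^12 = 4096
  Digit '1' (value 1) x 2^11 = 2048
  Digit '0' (value 0) x 2^10 = 0
  Digit '0' (value 0) x 2^9 = 0
  Digit '1' (value 1) x 2^8 = 256
  Digit '1' (value 1) x 2^7 = 128
  Digit '1' (value 1) x 2^6 = 64
  Digit '1' (value 1) x 2^5 = 32
  Digit '1' (value 1) x 2^4 = 16
  Digit '0' (value 0) x 2^3 = 0
  Digit '1' (value 1) x 2^2 = 4
  Digit '0' (value 0) x 2^1 = 0
  Digit '1' (value 1) x 2^0 = 1
Sum = 6645

6645


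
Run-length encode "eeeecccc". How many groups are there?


Input: eeeecccc
Scanning for consecutive runs:
  Group 1: 'e' x 4 (positions 0-3)
  Group 2: 'c' x 4 (positions 4-7)
Total groups: 2

2


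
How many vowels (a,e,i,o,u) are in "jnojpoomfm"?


Input: jnojpoomfm
Checking each character:
  'j' at position 0: consonant
  'n' at position 1: consonant
  'o' at position 2: vowel (running total: 1)
  'j' at position 3: consonant
  'p' at position 4: consonant
  'o' at position 5: vowel (running total: 2)
  'o' at position 6: vowel (running total: 3)
  'm' at position 7: consonant
  'f' at position 8: consonant
  'm' at position 9: consonant
Total vowels: 3

3


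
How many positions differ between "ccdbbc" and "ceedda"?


Comparing "ccdbbc" and "ceedda" position by position:
  Position 0: 'c' vs 'c' => same
  Position 1: 'c' vs 'e' => DIFFER
  Position 2: 'd' vs 'e' => DIFFER
  Position 3: 'b' vs 'd' => DIFFER
  Position 4: 'b' vs 'd' => DIFFER
  Position 5: 'c' vs 'a' => DIFFER
Positions that differ: 5

5


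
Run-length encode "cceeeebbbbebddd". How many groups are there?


Input: cceeeebbbbebddd
Scanning for consecutive runs:
  Group 1: 'c' x 2 (positions 0-1)
  Group 2: 'e' x 4 (positions 2-5)
  Group 3: 'b' x 4 (positions 6-9)
  Group 4: 'e' x 1 (positions 10-10)
  Group 5: 'b' x 1 (positions 11-11)
  Group 6: 'd' x 3 (positions 12-14)
Total groups: 6

6


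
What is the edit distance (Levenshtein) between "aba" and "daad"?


Computing edit distance: "aba" -> "daad"
DP table:
           d    a    a    d
      0    1    2    3    4
  a   1    1    1    2    3
  b   2    2    2    2    3
  a   3    3    2    2    3
Edit distance = dp[3][4] = 3

3


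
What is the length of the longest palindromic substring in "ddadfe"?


Input: "ddadfe"
Checking substrings for palindromes:
  [1:4] "dad" (len 3) => palindrome
  [0:2] "dd" (len 2) => palindrome
Longest palindromic substring: "dad" with length 3

3


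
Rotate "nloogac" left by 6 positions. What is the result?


Input: "nloogac", rotate left by 6
First 6 characters: "nlooga"
Remaining characters: "c"
Concatenate remaining + first: "c" + "nlooga" = "cnlooga"

cnlooga


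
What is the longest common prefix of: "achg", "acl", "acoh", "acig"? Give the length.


Words: achg, acl, acoh, acig
  Position 0: all 'a' => match
  Position 1: all 'c' => match
  Position 2: ('h', 'l', 'o', 'i') => mismatch, stop
LCP = "ac" (length 2)

2


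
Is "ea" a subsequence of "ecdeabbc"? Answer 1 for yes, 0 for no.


Check if "ea" is a subsequence of "ecdeabbc"
Greedy scan:
  Position 0 ('e'): matches sub[0] = 'e'
  Position 1 ('c'): no match needed
  Position 2 ('d'): no match needed
  Position 3 ('e'): no match needed
  Position 4 ('a'): matches sub[1] = 'a'
  Position 5 ('b'): no match needed
  Position 6 ('b'): no match needed
  Position 7 ('c'): no match needed
All 2 characters matched => is a subsequence

1


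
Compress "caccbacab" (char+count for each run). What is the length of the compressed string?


Input: caccbacab
Runs:
  'c' x 1 => "c1"
  'a' x 1 => "a1"
  'c' x 2 => "c2"
  'b' x 1 => "b1"
  'a' x 1 => "a1"
  'c' x 1 => "c1"
  'a' x 1 => "a1"
  'b' x 1 => "b1"
Compressed: "c1a1c2b1a1c1a1b1"
Compressed length: 16

16


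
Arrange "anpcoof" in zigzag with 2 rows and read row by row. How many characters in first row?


Zigzag "anpcoof" into 2 rows:
Placing characters:
  'a' => row 0
  'n' => row 1
  'p' => row 0
  'c' => row 1
  'o' => row 0
  'o' => row 1
  'f' => row 0
Rows:
  Row 0: "apof"
  Row 1: "nco"
First row length: 4

4


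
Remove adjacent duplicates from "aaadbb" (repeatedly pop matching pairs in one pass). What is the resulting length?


Input: aaadbb
Stack-based adjacent duplicate removal:
  Read 'a': push. Stack: a
  Read 'a': matches stack top 'a' => pop. Stack: (empty)
  Read 'a': push. Stack: a
  Read 'd': push. Stack: ad
  Read 'b': push. Stack: adb
  Read 'b': matches stack top 'b' => pop. Stack: ad
Final stack: "ad" (length 2)

2


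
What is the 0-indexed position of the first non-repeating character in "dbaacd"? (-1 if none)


Input: dbaacd
Character frequencies:
  'a': 2
  'b': 1
  'c': 1
  'd': 2
Scanning left to right for freq == 1:
  Position 0 ('d'): freq=2, skip
  Position 1 ('b'): unique! => answer = 1

1


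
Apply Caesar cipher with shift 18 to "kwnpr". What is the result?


Caesar cipher: shift "kwnpr" by 18
  'k' (pos 10) + 18 = pos 2 = 'c'
  'w' (pos 22) + 18 = pos 14 = 'o'
  'n' (pos 13) + 18 = pos 5 = 'f'
  'p' (pos 15) + 18 = pos 7 = 'h'
  'r' (pos 17) + 18 = pos 9 = 'j'
Result: cofhj

cofhj


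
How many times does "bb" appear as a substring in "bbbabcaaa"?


Searching for "bb" in "bbbabcaaa"
Scanning each position:
  Position 0: "bb" => MATCH
  Position 1: "bb" => MATCH
  Position 2: "ba" => no
  Position 3: "ab" => no
  Position 4: "bc" => no
  Position 5: "ca" => no
  Position 6: "aa" => no
  Position 7: "aa" => no
Total occurrences: 2

2


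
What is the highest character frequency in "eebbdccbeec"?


Input: eebbdccbeec
Character counts:
  'b': 3
  'c': 3
  'd': 1
  'e': 4
Maximum frequency: 4

4


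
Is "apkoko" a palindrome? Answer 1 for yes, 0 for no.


Input: apkoko
Reversed: okokpa
  Compare pos 0 ('a') with pos 5 ('o'): MISMATCH
  Compare pos 1 ('p') with pos 4 ('k'): MISMATCH
  Compare pos 2 ('k') with pos 3 ('o'): MISMATCH
Result: not a palindrome

0


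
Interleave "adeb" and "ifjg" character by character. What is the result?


Interleaving "adeb" and "ifjg":
  Position 0: 'a' from first, 'i' from second => "ai"
  Position 1: 'd' from first, 'f' from second => "df"
  Position 2: 'e' from first, 'j' from second => "ej"
  Position 3: 'b' from first, 'g' from second => "bg"
Result: aidfejbg

aidfejbg


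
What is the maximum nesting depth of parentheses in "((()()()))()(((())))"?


Input: "((()()()))()(((())))"
Tracking depth:
  Position 0 '(': depth becomes 1
  Position 1 '(': depth becomes 2
  Position 2 '(': depth becomes 3
  Position 3 ')': depth becomes 2
  Position 4 '(': depth becomes 3
  Position 5 ')': depth becomes 2
  Position 6 '(': depth becomes 3
  Position 7 ')': depth becomes 2
  Position 8 ')': depth becomes 1
  Position 9 ')': depth becomes 0
  Position 10 '(': depth becomes 1
  Position 11 ')': depth becomes 0
  Position 12 '(': depth becomes 1
  Position 13 '(': depth becomes 2
  Position 14 '(': depth becomes 3
  Position 15 '(': depth becomes 4
  Position 16 ')': depth becomes 3
  Position 17 ')': depth becomes 2
  Position 18 ')': depth becomes 1
  Position 19 ')': depth becomes 0
Maximum depth reached: 4

4


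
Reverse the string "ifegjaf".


Input: ifegjaf
Reading characters right to left:
  Position 6: 'f'
  Position 5: 'a'
  Position 4: 'j'
  Position 3: 'g'
  Position 2: 'e'
  Position 1: 'f'
  Position 0: 'i'
Reversed: fajgefi

fajgefi


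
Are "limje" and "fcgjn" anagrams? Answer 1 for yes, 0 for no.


Strings: "limje", "fcgjn"
Sorted first:  eijlm
Sorted second: cfgjn
Differ at position 0: 'e' vs 'c' => not anagrams

0


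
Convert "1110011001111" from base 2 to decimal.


Input: "1110011001111" in base 2
Positional expansion:
  Digit '1' (value 1) x 2^12 = 4096
  Digit '1' (value 1) x 2^11 = 2048
  Digit '1' (value 1) x 2^10 = 1024
  Digit '0' (value 0) x 2^9 = 0
  Digit '0' (value 0) x 2^8 = 0
  Digit '1' (value 1) x 2^7 = 128
  Digit '1' (value 1) x 2^6 = 64
  Digit '0' (value 0) x 2^5 = 0
  Digit '0' (value 0) x 2^4 = 0
  Digit '1' (value 1) x 2^3 = 8
  Digit '1' (value 1) x 2^2 = 4
  Digit '1' (value 1) x 2^1 = 2
  Digit '1' (value 1) x 2^0 = 1
Sum = 7375

7375


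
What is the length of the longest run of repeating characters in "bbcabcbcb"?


Input: "bbcabcbcb"
Scanning for longest run:
  Position 1 ('b'): continues run of 'b', length=2
  Position 2 ('c'): new char, reset run to 1
  Position 3 ('a'): new char, reset run to 1
  Position 4 ('b'): new char, reset run to 1
  Position 5 ('c'): new char, reset run to 1
  Position 6 ('b'): new char, reset run to 1
  Position 7 ('c'): new char, reset run to 1
  Position 8 ('b'): new char, reset run to 1
Longest run: 'b' with length 2

2


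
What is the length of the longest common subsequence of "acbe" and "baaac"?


LCS of "acbe" and "baaac"
DP table:
           b    a    a    a    c
      0    0    0    0    0    0
  a   0    0    1    1    1    1
  c   0    0    1    1    1    2
  b   0    1    1    1    1    2
  e   0    1    1    1    1    2
LCS length = dp[4][5] = 2

2


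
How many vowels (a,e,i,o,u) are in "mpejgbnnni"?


Input: mpejgbnnni
Checking each character:
  'm' at position 0: consonant
  'p' at position 1: consonant
  'e' at position 2: vowel (running total: 1)
  'j' at position 3: consonant
  'g' at position 4: consonant
  'b' at position 5: consonant
  'n' at position 6: consonant
  'n' at position 7: consonant
  'n' at position 8: consonant
  'i' at position 9: vowel (running total: 2)
Total vowels: 2

2


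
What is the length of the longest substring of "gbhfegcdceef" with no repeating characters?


Input: "gbhfegcdceef"
Sliding window (track last position of each char):
  Position 0 ('g'): window [0,0] length 1 -- new best
  Position 1 ('b'): window [0,1] length 2 -- new best
  Position 2 ('h'): window [0,2] length 3 -- new best
  Position 3 ('f'): window [0,3] length 4 -- new best
  Position 4 ('e'): window [0,4] length 5 -- new best
  Position 5 ('g'): repeat (last at 0), move window start to 1
  Position 5 ('g'): window [1,5] length 5
  Position 6 ('c'): window [1,6] length 6 -- new best
  Position 7 ('d'): window [1,7] length 7 -- new best
  Position 8 ('c'): repeat (last at 6), move window start to 7
  Position 8 ('c'): window [7,8] length 2
  Position 9 ('e'): window [7,9] length 3
  Position 10 ('e'): repeat (last at 9), move window start to 10
  Position 10 ('e'): window [10,10] length 1
  Position 11 ('f'): window [10,11] length 2
Longest substring with no repeats: "bhfegcd" with length 7

7


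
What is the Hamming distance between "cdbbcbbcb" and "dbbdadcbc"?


Comparing "cdbbcbbcb" and "dbbdadcbc" position by position:
  Position 0: 'c' vs 'd' => differ
  Position 1: 'd' vs 'b' => differ
  Position 2: 'b' vs 'b' => same
  Position 3: 'b' vs 'd' => differ
  Position 4: 'c' vs 'a' => differ
  Position 5: 'b' vs 'd' => differ
  Position 6: 'b' vs 'c' => differ
  Position 7: 'c' vs 'b' => differ
  Position 8: 'b' vs 'c' => differ
Total differences (Hamming distance): 8

8


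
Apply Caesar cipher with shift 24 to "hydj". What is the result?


Caesar cipher: shift "hydj" by 24
  'h' (pos 7) + 24 = pos 5 = 'f'
  'y' (pos 24) + 24 = pos 22 = 'w'
  'd' (pos 3) + 24 = pos 1 = 'b'
  'j' (pos 9) + 24 = pos 7 = 'h'
Result: fwbh

fwbh


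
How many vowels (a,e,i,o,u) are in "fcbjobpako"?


Input: fcbjobpako
Checking each character:
  'f' at position 0: consonant
  'c' at position 1: consonant
  'b' at position 2: consonant
  'j' at position 3: consonant
  'o' at position 4: vowel (running total: 1)
  'b' at position 5: consonant
  'p' at position 6: consonant
  'a' at position 7: vowel (running total: 2)
  'k' at position 8: consonant
  'o' at position 9: vowel (running total: 3)
Total vowels: 3

3


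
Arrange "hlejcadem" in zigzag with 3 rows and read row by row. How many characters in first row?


Zigzag "hlejcadem" into 3 rows:
Placing characters:
  'h' => row 0
  'l' => row 1
  'e' => row 2
  'j' => row 1
  'c' => row 0
  'a' => row 1
  'd' => row 2
  'e' => row 1
  'm' => row 0
Rows:
  Row 0: "hcm"
  Row 1: "ljae"
  Row 2: "ed"
First row length: 3

3


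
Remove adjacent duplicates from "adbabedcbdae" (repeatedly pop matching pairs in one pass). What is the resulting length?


Input: adbabedcbdae
Stack-based adjacent duplicate removal:
  Read 'a': push. Stack: a
  Read 'd': push. Stack: ad
  Read 'b': push. Stack: adb
  Read 'a': push. Stack: adba
  Read 'b': push. Stack: adbab
  Read 'e': push. Stack: adbabe
  Read 'd': push. Stack: adbabed
  Read 'c': push. Stack: adbabedc
  Read 'b': push. Stack: adbabedcb
  Read 'd': push. Stack: adbabedcbd
  Read 'a': push. Stack: adbabedcbda
  Read 'e': push. Stack: adbabedcbdae
Final stack: "adbabedcbdae" (length 12)

12


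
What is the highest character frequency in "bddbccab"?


Input: bddbccab
Character counts:
  'a': 1
  'b': 3
  'c': 2
  'd': 2
Maximum frequency: 3

3


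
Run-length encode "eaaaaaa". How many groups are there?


Input: eaaaaaa
Scanning for consecutive runs:
  Group 1: 'e' x 1 (positions 0-0)
  Group 2: 'a' x 6 (positions 1-6)
Total groups: 2

2


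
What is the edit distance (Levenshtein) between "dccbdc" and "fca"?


Computing edit distance: "dccbdc" -> "fca"
DP table:
           f    c    a
      0    1    2    3
  d   1    1    2    3
  c   2    2    1    2
  c   3    3    2    2
  b   4    4    3    3
  d   5    5    4    4
  c   6    6    5    5
Edit distance = dp[6][3] = 5

5


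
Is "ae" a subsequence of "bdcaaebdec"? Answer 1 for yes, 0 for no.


Check if "ae" is a subsequence of "bdcaaebdec"
Greedy scan:
  Position 0 ('b'): no match needed
  Position 1 ('d'): no match needed
  Position 2 ('c'): no match needed
  Position 3 ('a'): matches sub[0] = 'a'
  Position 4 ('a'): no match needed
  Position 5 ('e'): matches sub[1] = 'e'
  Position 6 ('b'): no match needed
  Position 7 ('d'): no match needed
  Position 8 ('e'): no match needed
  Position 9 ('c'): no match needed
All 2 characters matched => is a subsequence

1


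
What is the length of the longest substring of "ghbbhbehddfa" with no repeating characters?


Input: "ghbbhbehddfa"
Sliding window (track last position of each char):
  Position 0 ('g'): window [0,0] length 1 -- new best
  Position 1 ('h'): window [0,1] length 2 -- new best
  Position 2 ('b'): window [0,2] length 3 -- new best
  Position 3 ('b'): repeat (last at 2), move window start to 3
  Position 3 ('b'): window [3,3] length 1
  Position 4 ('h'): window [3,4] length 2
  Position 5 ('b'): repeat (last at 3), move window start to 4
  Position 5 ('b'): window [4,5] length 2
  Position 6 ('e'): window [4,6] length 3
  Position 7 ('h'): repeat (last at 4), move window start to 5
  Position 7 ('h'): window [5,7] length 3
  Position 8 ('d'): window [5,8] length 4 -- new best
  Position 9 ('d'): repeat (last at 8), move window start to 9
  Position 9 ('d'): window [9,9] length 1
  Position 10 ('f'): window [9,10] length 2
  Position 11 ('a'): window [9,11] length 3
Longest substring with no repeats: "behd" with length 4

4


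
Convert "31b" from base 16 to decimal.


Input: "31b" in base 16
Positional expansion:
  Digit '3' (value 3) x 16^2 = 768
  Digit '1' (value 1) x 16^1 = 16
  Digit 'b' (value 11) x 16^0 = 11
Sum = 795

795
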